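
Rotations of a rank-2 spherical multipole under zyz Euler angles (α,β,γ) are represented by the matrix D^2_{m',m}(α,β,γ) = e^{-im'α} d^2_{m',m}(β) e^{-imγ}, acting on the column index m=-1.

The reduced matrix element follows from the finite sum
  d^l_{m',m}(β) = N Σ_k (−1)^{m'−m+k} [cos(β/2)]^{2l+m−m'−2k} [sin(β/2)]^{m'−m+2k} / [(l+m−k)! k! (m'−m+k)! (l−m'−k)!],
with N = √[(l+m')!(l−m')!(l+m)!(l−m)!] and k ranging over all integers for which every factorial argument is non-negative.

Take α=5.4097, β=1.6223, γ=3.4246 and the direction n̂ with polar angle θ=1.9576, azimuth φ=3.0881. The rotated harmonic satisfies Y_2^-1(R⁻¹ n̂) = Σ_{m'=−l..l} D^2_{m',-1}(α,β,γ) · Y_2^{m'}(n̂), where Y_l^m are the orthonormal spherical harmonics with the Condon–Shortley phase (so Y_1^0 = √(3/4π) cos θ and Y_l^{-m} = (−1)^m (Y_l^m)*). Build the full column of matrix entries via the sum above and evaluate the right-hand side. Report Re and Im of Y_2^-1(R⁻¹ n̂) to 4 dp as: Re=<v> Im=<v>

Need the full column D^2_{m',-1} for m'=−2..2 at α=5.4097, β=1.6223, γ=3.4246.
cos(β/2)=0.688665, sin(β/2)=0.725080
d^2_{-2,-1}: single k=1 term ⇒ +0.473631;  D = -0.050503+0.470930i
d^2_{-1,-1}: k∈[0..1] ⇒ +0.224922 -0.748012 = -0.523090;  D = +0.434518-0.291235i
d^2_{0,-1}: k∈[0..1] ⇒ -0.580077 +0.643044 = +0.062967;  D = -0.060463-0.017583i
d^2_{1,-1}: k∈[0..1] ⇒ +0.748012 -0.276403 = +0.471609;  D = -0.189848-0.431710i
d^2_{2,-1}: single k=0 term ⇒ -0.525043;  D = -0.232707+0.470657i
Y_2^{m'}(θ=1.9576,φ=3.0881) and Σ D·Y over m':
  (-0.0505+0.4709i)·(+0.3294+0.0354i)  (+0.4345-0.2912i)·(+0.2695+0.0144i)  (-0.0605-0.0176i)·(-0.1807+0.0000i)  (-0.1898-0.4317i)·(-0.2695+0.0144i)  (-0.2327+0.4707i)·(+0.3294-0.0354i)
Y_2^-1(R⁻¹ n̂) = +0.096332+0.361185i

Re=0.0963 Im=0.3612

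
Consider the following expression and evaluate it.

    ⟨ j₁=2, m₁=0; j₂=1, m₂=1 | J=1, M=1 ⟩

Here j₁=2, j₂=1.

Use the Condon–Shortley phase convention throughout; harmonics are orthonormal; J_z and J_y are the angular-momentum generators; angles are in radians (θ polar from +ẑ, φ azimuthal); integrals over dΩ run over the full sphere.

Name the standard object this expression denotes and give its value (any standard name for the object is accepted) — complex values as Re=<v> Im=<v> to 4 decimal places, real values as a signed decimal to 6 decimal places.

Clebsch–Gordan coefficient, +√(1/10) ≈ +0.316228

This is a Clebsch–Gordan (vector-coupling) coefficient.
√[3·2!2!0!/5! · 2!2!2!0!2!0!] = √(8/5)
  +(−1)^2/∏(2,0,0,0,2,0)! = 1/4  (running 1/4)
⟨..|..⟩ = √(8/5)·(1/4) = +0.316228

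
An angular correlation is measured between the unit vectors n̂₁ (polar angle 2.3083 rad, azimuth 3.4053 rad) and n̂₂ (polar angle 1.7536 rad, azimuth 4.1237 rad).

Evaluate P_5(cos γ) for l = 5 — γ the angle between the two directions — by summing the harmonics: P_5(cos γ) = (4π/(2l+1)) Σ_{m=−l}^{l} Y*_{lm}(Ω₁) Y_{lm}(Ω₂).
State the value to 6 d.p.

-0.312569

Summing Y*_{l m}(θ₁,φ₁)·Y_{l m}(θ₂,φ₂) over m ∈ [−5, 5]; prefactor 4π/(2·5+1) = 1.142397:
  m=-5: (-0.02573 - 0.09983j) × (-0.08400 - 0.41838j) = -0.03961 + 0.01915j  (running Σ = -0.03961 + 0.01915j)
  m=-4: (-0.14613 - 0.25763j) × (0.17615 - 0.17665j) = -0.07125 - 0.01957j  (running Σ = -0.11086 - 0.00041j)
  m=-3: (-0.30271 - 0.30620j) × (-0.22671 - 0.04484j) = 0.05490 + 0.08299j  (running Σ = -0.05596 + 0.08258j)
  m=-2: (-0.19234 - 0.11203j) × (-0.10288 - 0.24787j) = -0.00798 + 0.05920j  (running Σ = -0.06394 + 0.14178j)
  m=-1: (0.23727 + 0.06406j) × (-0.09798 + 0.14675j) = -0.03265 + 0.02854j  (running Σ = -0.09659 + 0.17032j)
  m=0: (0.29657 + 0.00000j) × (-0.27118 + 0.00000j) = -0.08043 + 0.00000j  (running Σ = -0.17702 + 0.17032j)
  m=1: (-0.23727 + 0.06406j) × (0.09798 + 0.14675j) = -0.03265 - 0.02854j  (running Σ = -0.20967 + 0.14178j)
  m=2: (-0.19234 + 0.11203j) × (-0.10288 + 0.24787j) = -0.00798 - 0.05920j  (running Σ = -0.21765 + 0.08258j)
  m=3: (0.30271 - 0.30620j) × (0.22671 - 0.04484j) = 0.05490 - 0.08299j  (running Σ = -0.16275 - 0.00041j)
  m=4: (-0.14613 + 0.25763j) × (0.17615 + 0.17665j) = -0.07125 + 0.01957j  (running Σ = -0.23400 + 0.01915j)
  m=5: (0.02573 - 0.09983j) × (0.08400 - 0.41838j) = -0.03961 - 0.01915j  (running Σ = -0.27361 + 0.00000j)
Accumulated sum -0.27361 + 0.00000j; after 4π/(2l+1) scaling, -0.31257 + 0.00000j ⇒ P_5 = -0.312569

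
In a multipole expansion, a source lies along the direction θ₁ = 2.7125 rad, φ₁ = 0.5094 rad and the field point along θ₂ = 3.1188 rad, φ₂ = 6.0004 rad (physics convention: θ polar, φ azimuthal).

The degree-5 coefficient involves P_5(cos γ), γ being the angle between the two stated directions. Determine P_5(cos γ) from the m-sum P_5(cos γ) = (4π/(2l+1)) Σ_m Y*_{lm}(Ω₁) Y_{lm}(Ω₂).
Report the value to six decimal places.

Expand P_5 via completeness: Σ_{m} conj(Y_{5,m}) at Ω₁ times Y_{5,m} at Ω₂ —
  m=-5: Y*=(-0.004793, 0.003241)  Y=(0.000000, 0.000000)  product (-0.000000, -0.000000)
  m=-4: Y*=(0.017996, -0.035710)  Y=(-0.000000, -0.000000)  product (-0.000000, -0.000000)
  m=-3: Y*=(0.006834, 0.160349)  Y=(0.000022, 0.000025)  product (-0.000004, 0.000004)
  m=-2: Y*=(-0.207132, -0.336332)  Y=(-0.001485, -0.000943)  product (-0.000009, 0.000695)
  m=-1: Y*=(0.440039, 0.245793)  Y=(0.055974, 0.016265)  product (0.020633, 0.020915)
  m=+0: Y*=(-0.020664, -0.000000)  Y=(-0.931961, 0.000000)  product (0.019258, 0.000000)
  m=+1: Y*=(-0.440039, 0.245793)  Y=(-0.055974, 0.016265)  product (0.020633, -0.020915)
  m=+2: Y*=(-0.207132, 0.336332)  Y=(-0.001485, 0.000943)  product (-0.000009, -0.000695)
  m=+3: Y*=(-0.006834, 0.160349)  Y=(-0.000022, 0.000025)  product (-0.000004, -0.000004)
  m=+4: Y*=(0.017996, 0.035710)  Y=(-0.000000, 0.000000)  product (-0.000000, 0.000000)
  m=+5: Y*=(0.004793, 0.003241)  Y=(-0.000000, 0.000000)  product (-0.000000, 0.000000)
Total Σ_m = (0.060498, 0.000000). Multiply by 1.142397: (0.069113, 0.000000). P_5(cos γ) = 0.069113

0.069113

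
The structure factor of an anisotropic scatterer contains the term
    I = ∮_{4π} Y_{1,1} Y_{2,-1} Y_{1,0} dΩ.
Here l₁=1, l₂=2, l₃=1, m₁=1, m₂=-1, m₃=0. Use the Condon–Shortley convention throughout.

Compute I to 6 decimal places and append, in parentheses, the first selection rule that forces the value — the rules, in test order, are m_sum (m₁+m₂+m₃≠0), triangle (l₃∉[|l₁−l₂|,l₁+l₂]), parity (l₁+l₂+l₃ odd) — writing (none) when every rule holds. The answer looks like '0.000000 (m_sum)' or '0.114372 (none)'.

Checks pass: Σm=0; 4 even; l₃=1∈[1,3].
(2·1+1)(2·2+1)(2·1+1) = 45
Δ: 2! 0! 2! / 5! → 1/30
sum: t=1:−1/1 = -1/1
3j²(1 2 1; 0 0 0) = Δ·Π!·Σ² = 2/15  (sign +1)
sum: t=0:+1/2 = 1/2
3j²(1 2 1; 1 -1 0) = Δ·Π!·Σ² = 1/10  (sign -1)
combine: 4πI² = 45·2/15·1/10 = 3/5
take √, sign -1: I = -0.21850969
No selection rule forces the value: the integral is nonzero (none).

-0.218510 (none)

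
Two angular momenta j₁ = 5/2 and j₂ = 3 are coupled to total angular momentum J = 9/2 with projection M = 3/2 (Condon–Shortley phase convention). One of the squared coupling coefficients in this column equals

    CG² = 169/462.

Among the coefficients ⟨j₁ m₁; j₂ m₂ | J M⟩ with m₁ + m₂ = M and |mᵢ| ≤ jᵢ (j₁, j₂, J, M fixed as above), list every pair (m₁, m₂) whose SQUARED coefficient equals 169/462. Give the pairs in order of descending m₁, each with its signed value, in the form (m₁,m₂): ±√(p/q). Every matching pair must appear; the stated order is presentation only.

Admissible pairs with m₁+m₂ = M = 3/2: (-3/2,3), (-1/2,2), (1/2,1), (3/2,0), (5/2,-1)
  (m₁,m₂)=(5/2,-1): CG² = 50/231, CG = +√(50/231)
  (m₁,m₂)=(3/2,0): CG² = 45/154, CG = +√(45/154)
  (m₁,m₂)=(1/2,1): CG² = 5/231, CG = −√(5/231)
  (m₁,m₂)=(-1/2,2): CG² = 169/462, CG = −√(169/462)   ← matches the target
  (m₁,m₂)=(-3/2,3): CG² = 8/77, CG = −√(8/77)
Pairs with CG² = 169/462: (-1/2,2): −√(169/462)

(-1/2,2): −√(169/462)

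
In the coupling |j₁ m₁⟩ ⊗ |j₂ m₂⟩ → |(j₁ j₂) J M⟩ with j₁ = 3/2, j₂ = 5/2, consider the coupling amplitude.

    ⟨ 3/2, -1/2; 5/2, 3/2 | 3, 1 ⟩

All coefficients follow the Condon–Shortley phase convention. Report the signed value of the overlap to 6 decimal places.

−√(49/120) = -0.639010

triangle: 1!*2!*4!/8! = 48/40320
(j±m)!: 1!*2!*4!*1!*4!*2! = 2304
prefactor² = (2J+1)*Δ*N² = 96/5
  k=0: +1/(0!*1!*2!*4!*0!*0!) = 1/48
  k=1: −1/(1!*0!*1!*3!*1!*1!) = -1/6
Σ = -7/48  ⇒  CG² = 96/5*(-7/48)² = 49/120
CG = −√(49/120) = -0.639010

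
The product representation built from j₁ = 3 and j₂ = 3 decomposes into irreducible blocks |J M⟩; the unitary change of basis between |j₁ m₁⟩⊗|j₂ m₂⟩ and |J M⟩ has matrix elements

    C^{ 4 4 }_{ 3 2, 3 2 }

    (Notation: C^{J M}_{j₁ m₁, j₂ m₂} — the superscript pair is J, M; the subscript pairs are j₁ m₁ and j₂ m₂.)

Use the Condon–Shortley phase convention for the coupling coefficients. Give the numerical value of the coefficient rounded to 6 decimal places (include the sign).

j₁+j₂−J=2  J+j₁−j₂=4  J−j₁+j₂=4  j₁+j₂+J+1=11
(j₁±m₁, j₂±m₂, J±M) = (5,1,5,1,8,0)
P² = 1658880/11
sum k=1..1:
  [1] −1/576 = -1/576
S = -1/576
C² = P²·S² = 5/11 ; C = -0.674200

-0.674200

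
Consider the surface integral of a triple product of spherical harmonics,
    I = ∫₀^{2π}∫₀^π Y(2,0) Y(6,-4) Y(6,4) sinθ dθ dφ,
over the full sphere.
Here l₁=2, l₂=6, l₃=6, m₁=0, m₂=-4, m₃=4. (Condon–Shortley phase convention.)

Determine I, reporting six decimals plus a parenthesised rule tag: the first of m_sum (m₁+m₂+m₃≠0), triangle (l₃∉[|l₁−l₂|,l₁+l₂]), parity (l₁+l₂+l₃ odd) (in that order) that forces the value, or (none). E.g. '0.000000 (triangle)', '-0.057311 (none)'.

-0.022938 (none)

m-sum 0 ✓  L=14 even ✓  4≤6≤8 ✓
Π(2lᵢ+1) = 5×13×13 = 845
triangle coeff Δ(2,6,6) = 1/90090
Σ_t [0,2]: t=0:+1/69120 t=1:−1/14400 t=2:+1/69120 = -7/172800
(3j)²=14/715 [(2 6 6; 0 0 0)], sign=-1
Σ_t [0,2]: t=0:+1/322560 t=1:−1/362880 t=2:+1/14515200 = 1/2419200
(3j)²=2/5005 [(2 6 6; 0 -4 4)], sign=+1
⇒ 4πI² = 4/605
I = (-1)√(4/605/(4π)) = -0.02293757
No selection rule forces the value: the integral is nonzero (none).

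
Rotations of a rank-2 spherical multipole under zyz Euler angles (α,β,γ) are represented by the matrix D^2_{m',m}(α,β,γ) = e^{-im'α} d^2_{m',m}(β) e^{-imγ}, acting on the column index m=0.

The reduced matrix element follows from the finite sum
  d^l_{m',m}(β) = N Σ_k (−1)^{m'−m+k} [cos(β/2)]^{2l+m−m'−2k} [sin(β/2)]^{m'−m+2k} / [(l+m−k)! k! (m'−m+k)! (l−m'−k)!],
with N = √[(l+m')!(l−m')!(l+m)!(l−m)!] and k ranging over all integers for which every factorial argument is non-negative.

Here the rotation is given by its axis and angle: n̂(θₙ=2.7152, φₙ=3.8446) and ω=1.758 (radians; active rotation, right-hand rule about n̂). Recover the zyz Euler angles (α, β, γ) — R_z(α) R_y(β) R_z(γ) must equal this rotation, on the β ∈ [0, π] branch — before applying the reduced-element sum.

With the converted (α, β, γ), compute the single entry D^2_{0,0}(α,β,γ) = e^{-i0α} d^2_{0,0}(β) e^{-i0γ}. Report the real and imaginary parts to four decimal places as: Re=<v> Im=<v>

Axis–angle → zyz. n̂ = (sinθₙcosφₙ, sinθₙsinφₙ, cosθₙ) = (-0.315528, -0.267392, -0.910464), ω = 1.7580.
R = I cosω + sinω [n̂]ₓ + (1−cosω) n̂n̂ᵀ gives
  R = [-0.068026, +0.994628, +0.078022; -0.794485, -0.101307, +0.598774; +0.603462, -0.021256, +0.797108]
β = atan2(√(R₁₃²+R₂₃²), R₃₃) = 0.648305; α = atan2(R₂₃, R₁₃) mod 2π = 1.441223; γ = atan2(R₃₂, −R₃₁) mod 2π = 3.176801
First d^2_{0,0}(β=0.6483), then the phase factors e^{-i(0)α} and e^{-i(0)γ}:
Half-angle: c=0.947921, s=0.318506. N=√(2·2·2·2)=4.000000
k: max(0,(0)−(0))=0 … min(2+(0),2−(0))=2
  k=0: (−1)^0·4.0000/(4)·0.9479^4·0.3185^0 = +0.807400
  k=1: (−1)^1·4.0000/(1)·0.9479^2·0.3185^2 = -0.364618
  k=2: (−1)^2·4.0000/(4)·0.9479^0·0.3185^4 = +0.010291
d^2_{0,0}(0.6483) = +0.807400 -0.364618 +0.010291 = +0.453073
Attach z-rotation phases: D = e^{-i(0)(1.4412)}·(+0.453073)·e^{-i(0)(3.1768)} = +0.453073+0.000000i

Re=0.4531 Im=0.0000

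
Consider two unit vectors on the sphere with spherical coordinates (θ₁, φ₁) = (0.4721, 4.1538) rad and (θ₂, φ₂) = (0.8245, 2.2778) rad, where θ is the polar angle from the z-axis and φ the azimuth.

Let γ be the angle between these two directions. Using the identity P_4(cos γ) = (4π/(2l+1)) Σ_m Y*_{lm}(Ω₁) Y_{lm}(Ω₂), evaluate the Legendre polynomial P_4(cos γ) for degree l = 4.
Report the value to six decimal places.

Summing Y*_{l m}(θ₁,φ₁)·Y_{l m}(θ₂,φ₂) over m ∈ [−4, 4]; prefactor 4π/(2·4+1) = 1.396263:
  m=-4: (-0.011657, -0.014910) × (-0.122324, -0.039667) = (0.000835, 0.002286)  (running Σ = (0.000835, 0.002286))
  m=-3: (0.104261, -0.010985) × (0.286695, -0.175859) = (0.027959, -0.021485)  (running Σ = (0.028794, -0.019198))
  m=-2: (-0.138012, 0.283087) × (-0.062695, 0.396589) = (-0.103616, -0.072482)  (running Σ = (-0.074822, -0.091680))
  m=-1: (-0.259193, -0.414718) × (-0.034705, -0.040623) = (-0.007852, 0.024922)  (running Σ = (-0.082674, -0.066758))
  m=0: (0.129556, -0.000000) × (-0.358815, 0.000000) = (-0.046487, 0.000000)  (running Σ = (-0.129161, -0.066758))
  m=1: (0.259193, -0.414718) × (0.034705, -0.040623) = (-0.007852, -0.024922)  (running Σ = (-0.137012, -0.091680))
  m=2: (-0.138012, -0.283087) × (-0.062695, -0.396589) = (-0.103616, 0.072482)  (running Σ = (-0.240628, -0.019198))
  m=3: (-0.104261, -0.010985) × (-0.286695, -0.175859) = (0.027959, 0.021485)  (running Σ = (-0.212669, 0.002286))
  m=4: (-0.011657, 0.014910) × (-0.122324, 0.039667) = (0.000835, -0.002286)  (running Σ = (-0.211835, -0.000000))
Σ over m = (-0.211835, -0.000000); ×(4π/9) → (-0.295777, -0.000000). Real part: -0.295777

-0.295777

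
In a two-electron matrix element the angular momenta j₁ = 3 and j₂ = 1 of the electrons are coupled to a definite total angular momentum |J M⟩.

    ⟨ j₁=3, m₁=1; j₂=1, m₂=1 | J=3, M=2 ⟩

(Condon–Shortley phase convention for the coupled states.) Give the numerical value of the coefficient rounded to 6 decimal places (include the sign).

j₁+j₂−J=1  J+j₁−j₂=5  J−j₁+j₂=1  j₁+j₂+J+1=8
(j₁±m₁, j₂±m₂, J±M) = (4,2,2,0,5,1)
P² = 240
sum k=1..1:
  [1] −1/24 = -1/24
S = -1/24
C² = P²·S² = 5/12 ; C = -0.645497

-0.645497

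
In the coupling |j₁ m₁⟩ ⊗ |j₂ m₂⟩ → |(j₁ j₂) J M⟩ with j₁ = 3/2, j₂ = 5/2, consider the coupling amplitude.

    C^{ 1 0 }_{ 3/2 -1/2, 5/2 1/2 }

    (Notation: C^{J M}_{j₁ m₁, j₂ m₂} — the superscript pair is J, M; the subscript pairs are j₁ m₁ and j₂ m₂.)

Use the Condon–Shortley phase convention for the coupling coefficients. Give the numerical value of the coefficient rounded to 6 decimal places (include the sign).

+0.547723  (= +√(3/10))

√[3·3!0!2!/6! · 1!2!3!2!1!1!] = √(6/5)
  +(−1)^2/∏(2,1,0,1,0,1)! = 1/2  (running 1/2)
⟨..|..⟩ = √(6/5)·(1/2) = +0.547723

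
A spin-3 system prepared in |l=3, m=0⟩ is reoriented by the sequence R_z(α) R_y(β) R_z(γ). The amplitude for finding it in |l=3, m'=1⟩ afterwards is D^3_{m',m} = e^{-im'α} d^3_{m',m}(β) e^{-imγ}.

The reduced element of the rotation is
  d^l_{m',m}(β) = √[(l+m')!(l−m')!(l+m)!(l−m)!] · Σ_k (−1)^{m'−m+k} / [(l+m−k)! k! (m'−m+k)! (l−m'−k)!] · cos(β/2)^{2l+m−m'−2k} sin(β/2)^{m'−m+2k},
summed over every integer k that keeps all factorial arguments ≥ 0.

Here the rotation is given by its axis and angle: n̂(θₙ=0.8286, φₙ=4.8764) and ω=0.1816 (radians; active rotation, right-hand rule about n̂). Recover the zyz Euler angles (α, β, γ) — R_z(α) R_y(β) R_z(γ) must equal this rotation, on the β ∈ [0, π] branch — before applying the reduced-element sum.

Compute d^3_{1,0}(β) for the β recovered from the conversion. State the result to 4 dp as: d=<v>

Axis–angle → zyz. n̂ = (sinθₙcosφₙ, sinθₙsinφₙ, cosθₙ) = (+0.120333, -0.727096, +0.675908), ω = 0.1816.
R = I cosω + sinω [n̂]ₓ + (1−cosω) n̂n̂ᵀ gives
  R = [+0.983794, -0.123510, -0.129979; +0.120633, +0.992249, -0.029814; +0.132653, +0.013651, +0.991068]
β = atan2(√(R₁₃²+R₂₃²), R₃₃) = 0.133752; α = atan2(R₂₃, R₁₃) mod 2π = 3.367068; γ = atan2(R₃₂, −R₃₁) mod 2π = 3.039046
d^3_{1,0}(β=0.1338) via the finite sum:
Half-angle: c=0.997765, s=0.066826. N=√(24·2·6·6)=41.569219
Admissible k: 0..2 (factorial args all ≥0)
  k=0: (−1)^1·41.5692/(12)·0.9978^5·0.0668^1 = -0.228918
  k=1: (−1)^2·41.5692/(4)·0.9978^3·0.0668^3 = +0.003081
  k=2: (−1)^3·41.5692/(12)·0.9978^1·0.0668^5 = -0.000005
d^3_{1,0}(0.1338) = -0.228918 +0.003081 -0.000005 = -0.225842

d=-0.2258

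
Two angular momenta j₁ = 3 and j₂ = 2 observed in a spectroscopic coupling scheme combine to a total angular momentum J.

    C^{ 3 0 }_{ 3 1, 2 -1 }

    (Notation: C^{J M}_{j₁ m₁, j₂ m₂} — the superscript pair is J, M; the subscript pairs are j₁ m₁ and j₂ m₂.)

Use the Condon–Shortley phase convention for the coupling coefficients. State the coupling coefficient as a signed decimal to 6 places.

+0.182574

j₁+j₂−J=2  J+j₁−j₂=4  J−j₁+j₂=2  j₁+j₂+J+1=9
(j₁±m₁, j₂±m₂, J±M) = (4,2,1,3,3,3)
P² = 96/5
sum k=0..1:
  [0] +1/8 = 1/8
  [1] −1/12 = -1/12
S = 1/24
C² = P²·S² = 1/30 ; C = +0.182574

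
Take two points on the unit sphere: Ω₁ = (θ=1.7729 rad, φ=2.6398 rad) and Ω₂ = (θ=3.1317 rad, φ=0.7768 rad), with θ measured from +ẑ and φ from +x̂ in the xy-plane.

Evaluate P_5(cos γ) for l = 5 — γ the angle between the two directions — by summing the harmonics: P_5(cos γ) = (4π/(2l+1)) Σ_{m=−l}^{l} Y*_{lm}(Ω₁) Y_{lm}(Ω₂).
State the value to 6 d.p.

Addition theorem: P_5(cos γ) = (4π/11) Σ_m Y*_{lm}(Ω₁) Y_{lm}(Ω₂), m = −5…5:
  m=-5: (+0.337738+0.247612i) × (-0.000000+0.000000i) = -0.000000+0.000000i  (running Σ = -0.000000+0.000000i)
  m=-4: (+0.114689+0.245924i) × (+0.000000+0.000000i) = +0.000000+0.000000i  (running Σ = +0.000000+0.000000i)
  m=-3: (+0.013552-0.206858i) × (-0.000002-0.000002i) = -0.000000+0.000000i  (running Σ = -0.000000+0.000000i)
  m=-2: (+0.154211-0.242074i) × (-0.000006+0.000332i) = +0.000079+0.000053i  (running Σ = +0.000079+0.000053i)
  m=-1: (-0.129287+0.070931i) × (+0.018070-0.017762i) = -0.001076+0.003578i  (running Σ = -0.000997+0.003631i)
  m=0: (-0.288321-0.000000i) × (-0.934916+0.000000i) = +0.269556+0.000000i  (running Σ = +0.268559+0.003631i)
  m=1: (+0.129287+0.070931i) × (-0.018070-0.017762i) = -0.001076-0.003578i  (running Σ = +0.267482+0.000053i)
  m=2: (+0.154211+0.242074i) × (-0.000006-0.000332i) = +0.000079-0.000053i  (running Σ = +0.267562+0.000000i)
  m=3: (-0.013552-0.206858i) × (+0.000002-0.000002i) = -0.000000-0.000000i  (running Σ = +0.267561+0.000000i)
  m=4: (+0.114689-0.245924i) × (+0.000000-0.000000i) = +0.000000-0.000000i  (running Σ = +0.267561+0.000000i)
  m=5: (-0.337738+0.247612i) × (+0.000000+0.000000i) = -0.000000-0.000000i  (running Σ = +0.267561-0.000000i)
Accumulated sum +0.267561-0.000000i; after 4π/(2l+1) scaling, +0.305661-0.000000i ⇒ P_5 = 0.305661

0.305661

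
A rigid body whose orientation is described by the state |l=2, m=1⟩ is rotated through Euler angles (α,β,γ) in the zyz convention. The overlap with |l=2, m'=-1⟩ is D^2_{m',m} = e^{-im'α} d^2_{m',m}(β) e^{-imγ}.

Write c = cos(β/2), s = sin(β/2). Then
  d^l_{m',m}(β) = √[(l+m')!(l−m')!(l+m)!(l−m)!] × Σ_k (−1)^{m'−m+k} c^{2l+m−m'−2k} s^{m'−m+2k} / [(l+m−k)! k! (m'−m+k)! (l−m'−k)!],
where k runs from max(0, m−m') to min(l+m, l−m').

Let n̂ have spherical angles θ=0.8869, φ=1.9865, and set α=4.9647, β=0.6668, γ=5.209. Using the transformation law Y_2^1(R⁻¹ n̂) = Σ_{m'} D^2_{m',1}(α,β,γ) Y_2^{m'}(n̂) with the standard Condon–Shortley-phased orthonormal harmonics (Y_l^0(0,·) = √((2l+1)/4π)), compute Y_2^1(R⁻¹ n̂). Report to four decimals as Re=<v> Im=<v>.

Re=0.0066 Im=0.0169

Need the full column D^2_{m',1} for m'=−2..2 at α=4.9647, β=0.6668, γ=5.2090.
cos(β/2)=0.944935, sin(β/2)=0.327258
d^2_{-2,1}: single k=3 term ⇒ +0.066237;  D = +0.000531-0.066235i
d^2_{-1,1}: k∈[2..3] ⇒ +0.286883 -0.011470 = +0.275413;  D = +0.267235-0.066616i
d^2_{0,1}: k∈[1..2] ⇒ +0.676350 -0.081124 = +0.595226;  D = +0.283595+0.523324i
d^2_{1,1}: k∈[0..1] ⇒ +0.797275 -0.286883 = +0.510392;  D = -0.373823+0.347500i
d^2_{2,1}: single k=0 term ⇒ -0.552237;  D = +0.465059+0.297802i
Y_2^{m'}(θ=0.8869,φ=1.9865) and Σ D·Y over m':
  (+0.0005-0.0662i)·(-0.1564+0.1715i)  (+0.2672-0.0666i)·(-0.1528-0.3461i)  (+0.2836+0.5233i)·(+0.0623+0.0000i)  (-0.3738+0.3475i)·(+0.1528-0.3461i)  (+0.4651+0.2978i)·(-0.1564-0.1715i)
Y_2^1(R⁻¹ n̂) = +0.006560+0.016907i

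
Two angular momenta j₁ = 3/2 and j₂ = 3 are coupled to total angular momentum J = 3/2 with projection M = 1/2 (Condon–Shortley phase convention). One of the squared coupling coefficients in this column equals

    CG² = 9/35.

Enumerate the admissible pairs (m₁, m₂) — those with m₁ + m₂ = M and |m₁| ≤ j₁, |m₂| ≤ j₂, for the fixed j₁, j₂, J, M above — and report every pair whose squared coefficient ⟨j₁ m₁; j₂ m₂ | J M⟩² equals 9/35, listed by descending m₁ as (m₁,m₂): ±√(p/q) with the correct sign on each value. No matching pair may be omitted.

(1/2,0): −√(9/35)

Admissible pairs with m₁+m₂ = M = 1/2: (-3/2,2), (-1/2,1), (1/2,0), (3/2,-1)
  (m₁,m₂)=(3/2,-1): CG² = 4/35, CG = +√(4/35)
  (m₁,m₂)=(1/2,0): CG² = 9/35, CG = −√(9/35)   ← matches the target
  (m₁,m₂)=(-1/2,1): CG² = 12/35, CG = +√(12/35)
  (m₁,m₂)=(-3/2,2): CG² = 2/7, CG = −√(2/7)
Pairs with CG² = 9/35: (1/2,0): −√(9/35)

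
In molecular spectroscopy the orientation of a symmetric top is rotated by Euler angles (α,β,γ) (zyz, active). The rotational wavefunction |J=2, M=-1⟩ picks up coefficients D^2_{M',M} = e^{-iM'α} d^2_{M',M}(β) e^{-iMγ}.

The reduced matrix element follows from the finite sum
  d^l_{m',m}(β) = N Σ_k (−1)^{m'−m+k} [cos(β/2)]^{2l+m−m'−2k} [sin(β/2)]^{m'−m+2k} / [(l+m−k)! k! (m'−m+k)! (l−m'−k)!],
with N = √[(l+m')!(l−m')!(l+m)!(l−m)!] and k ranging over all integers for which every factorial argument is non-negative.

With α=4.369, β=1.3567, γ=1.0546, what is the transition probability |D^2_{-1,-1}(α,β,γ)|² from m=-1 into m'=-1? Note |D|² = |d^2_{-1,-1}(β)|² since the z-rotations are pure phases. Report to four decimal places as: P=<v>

D^2_{-1,-1}(4.3690,1.3567,1.0546) = e^{-i·-1·4.3690}·d^2_{-1,-1}(1.3567)·e^{-i·-1·1.0546}. Compute d first:
c=cos(1.356700/2)=0.778609, s=sin(1.356700/2)=0.627509; N=√[1·6·1·6]=6.000000
k: max(0,(-1)−(-1))=0 … min(2+(-1),2−(-1))=1
  k=0: (−1)^0·6.0000/(6)·0.7786^4·0.6275^0 = +0.367518
  k=1: (−1)^1·6.0000/(2)·0.7786^2·0.6275^2 = -0.716144
d^2_{-1,-1}(1.3567) = +0.367518 -0.716144 = -0.348627
|D^2_{-1,-1}|² = |d^2_{-1,-1}(β)|² = (-0.348627)² = 0.121541 (the z-rotation phases have unit modulus)

P=0.1215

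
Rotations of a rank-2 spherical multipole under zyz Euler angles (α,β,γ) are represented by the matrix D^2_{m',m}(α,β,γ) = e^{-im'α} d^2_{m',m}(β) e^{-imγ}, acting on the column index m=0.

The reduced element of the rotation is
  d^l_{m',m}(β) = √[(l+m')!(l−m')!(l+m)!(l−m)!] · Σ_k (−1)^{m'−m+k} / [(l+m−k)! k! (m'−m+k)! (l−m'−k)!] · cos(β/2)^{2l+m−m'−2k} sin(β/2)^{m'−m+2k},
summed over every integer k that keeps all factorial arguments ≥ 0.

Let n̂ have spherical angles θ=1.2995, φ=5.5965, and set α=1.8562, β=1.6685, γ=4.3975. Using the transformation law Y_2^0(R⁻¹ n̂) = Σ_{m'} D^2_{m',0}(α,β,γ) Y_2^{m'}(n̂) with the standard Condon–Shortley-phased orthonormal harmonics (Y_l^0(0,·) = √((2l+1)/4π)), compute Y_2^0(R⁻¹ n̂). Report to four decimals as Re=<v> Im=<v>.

Need the full column D^2_{m',0} for m'=−2..2 at α=1.8562, β=1.6685, γ=4.3975.
cos(β/2)=0.671733, sin(β/2)=0.740793
d^2_{-2,0}: single k=2 term ⇒ +0.606545;  D = -0.510387-0.327723i
d^2_{-1,0}: k∈[1..2] ⇒ +0.550001 -0.668903 = -0.118902;  D = +0.033476-0.114092i
d^2_{0,0}: k∈[0..2] ⇒ +0.203605 -0.990484 +0.301153 = -0.485726;  D = -0.485726+0.000000i
d^2_{1,0}: k∈[0..1] ⇒ -0.550001 +0.668903 = +0.118902;  D = -0.033476-0.114092i
d^2_{2,0}: single k=0 term ⇒ +0.606545;  D = -0.510387+0.327723i
Y_2^{m'}(θ=1.2995,φ=5.5965) and Σ D·Y over m':
  (-0.5104-0.3277i)·(+0.0703+0.3516i)  (+0.0335-0.1141i)·(+0.1542+0.1265i)  (-0.4857+0.0000i)·(-0.2474+0.0000i)  (-0.0335-0.1141i)·(-0.1542+0.1265i)  (-0.5104+0.3277i)·(+0.0703-0.3516i)
Y_2^0(R⁻¹ n̂) = +0.318021+0.000000i

Re=0.3180 Im=0.0000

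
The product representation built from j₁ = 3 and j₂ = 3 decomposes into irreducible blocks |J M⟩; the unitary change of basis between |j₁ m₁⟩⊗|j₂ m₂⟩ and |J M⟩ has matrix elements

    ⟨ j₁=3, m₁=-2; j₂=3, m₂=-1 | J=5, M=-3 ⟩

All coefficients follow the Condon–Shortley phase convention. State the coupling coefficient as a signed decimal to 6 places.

√[11·1!5!5!/12! · 1!5!2!4!2!8!] = √(153600)
  +(−1)^0/∏(0,1,5,2,0,3)! = 1/1440  (running 1/1440)
  +(−1)^1/∏(1,0,4,1,1,4)! = -1/576  (running -1/960)
⟨..|..⟩ = √(153600)·(-1/960) = -0.408248

-0.408248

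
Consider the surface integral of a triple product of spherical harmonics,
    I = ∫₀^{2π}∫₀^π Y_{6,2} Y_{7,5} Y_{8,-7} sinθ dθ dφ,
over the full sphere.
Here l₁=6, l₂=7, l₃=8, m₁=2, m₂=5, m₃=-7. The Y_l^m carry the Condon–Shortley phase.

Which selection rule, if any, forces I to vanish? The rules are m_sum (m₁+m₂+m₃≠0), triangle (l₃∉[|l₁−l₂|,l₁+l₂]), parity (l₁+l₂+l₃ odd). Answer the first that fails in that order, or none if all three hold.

m₁+m₂+m₃ = 2 + 5 − 7 = 0  ✓
triangle: |6−7|=1 ≤ l₃=8 ≤ 6+7=13  ✓
parity: l₁+l₂+l₃ = 21 is odd  ✗

parity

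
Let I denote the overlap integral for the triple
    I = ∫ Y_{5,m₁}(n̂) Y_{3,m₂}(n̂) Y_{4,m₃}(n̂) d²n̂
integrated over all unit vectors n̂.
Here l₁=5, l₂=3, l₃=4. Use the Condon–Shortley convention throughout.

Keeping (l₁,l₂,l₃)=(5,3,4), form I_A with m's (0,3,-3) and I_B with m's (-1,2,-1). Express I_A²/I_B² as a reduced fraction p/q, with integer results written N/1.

63/125

Shared (l₁,l₂,l₃)=(5,3,4): N and (l;000)² cancel in I_A²/I_B².
A: Δ = 4!·6!·2!/13! = 1/180180; Racah Σ t=4..4: t=4:+1/5760 = 1/5760; ⇒ 3j(5 3 4; 0 3 -3)² = 5/572, sgn -1
B: Δ = 4!·6!·2!/13! = 1/180180; Racah Σ t=3..4: t=3:−1/432 t=4:+1/1152 = -5/3456; ⇒ 3j(5 3 4; -1 2 -1)² = 625/36036, sgn +1
I_A²/I_B² = (5/572)/(625/36036) = 63/125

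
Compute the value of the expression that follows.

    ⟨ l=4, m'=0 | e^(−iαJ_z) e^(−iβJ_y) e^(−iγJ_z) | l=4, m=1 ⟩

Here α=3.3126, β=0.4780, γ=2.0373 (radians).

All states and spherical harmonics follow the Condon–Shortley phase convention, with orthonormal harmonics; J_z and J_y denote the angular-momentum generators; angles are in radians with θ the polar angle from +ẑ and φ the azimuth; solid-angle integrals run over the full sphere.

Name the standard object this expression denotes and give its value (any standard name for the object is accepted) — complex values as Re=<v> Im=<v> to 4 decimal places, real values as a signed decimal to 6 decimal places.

Wigner D-matrix element, Re=-0.2587 Im=-0.5137

This is a Wigner D-matrix element — the rotation-matrix element ⟨l m'| R(α,β,γ) |l m⟩ in the angular-momentum basis.
First d^4_{0,1}(β=0.4780), then the phase factors e^{-i(0)α} and e^{-i(1)γ}:
Half-angle: c=0.971575, s=0.236731. N=√(24·24·120·6)=643.987578
k: max(0,(1)−(0))=1 … min(4+(1),4−(0))=4
  k=1: (−1)^0·643.9876/(144)·0.9716^7·0.2367^1 = +0.865178
  k=2: (−1)^1·643.9876/(24)·0.9716^5·0.2367^3 = -0.308187
  k=3: (−1)^2·643.9876/(24)·0.9716^3·0.2367^5 = +0.018297
  k=4: (−1)^3·643.9876/(144)·0.9716^1·0.2367^7 = -0.000181
d^4_{0,1}(0.4780) = +0.865178 -0.308187 +0.018297 -0.000181 = +0.575106
D = (+1.000000+0.000000i)·(+0.575106)·(-0.449766-0.893146i) = -0.258663-0.513654i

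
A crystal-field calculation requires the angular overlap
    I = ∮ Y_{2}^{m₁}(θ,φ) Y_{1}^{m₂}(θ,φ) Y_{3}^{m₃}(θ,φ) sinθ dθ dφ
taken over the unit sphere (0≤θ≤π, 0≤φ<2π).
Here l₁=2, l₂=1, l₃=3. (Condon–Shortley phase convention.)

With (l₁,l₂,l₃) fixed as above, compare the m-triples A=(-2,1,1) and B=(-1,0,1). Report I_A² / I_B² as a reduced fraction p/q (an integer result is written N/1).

1/8

l's match ⇒ only the (l;m) 3-j factors differ between A and B.
A: triangle coeff Δ(2,1,3) = 1/105; Σ_t [0,0]: t=0:+1/48 = 1/48; (3j)²=1/105 [(2 1 3; -2 1 1)], sign=+1
B: triangle coeff Δ(2,1,3) = 1/105; Σ_t [0,0]: t=0:+1/6 = 1/6; (3j)²=8/105 [(2 1 3; -1 0 1)], sign=+1
I_A²/I_B² = (1/105)/(8/105) = 1/8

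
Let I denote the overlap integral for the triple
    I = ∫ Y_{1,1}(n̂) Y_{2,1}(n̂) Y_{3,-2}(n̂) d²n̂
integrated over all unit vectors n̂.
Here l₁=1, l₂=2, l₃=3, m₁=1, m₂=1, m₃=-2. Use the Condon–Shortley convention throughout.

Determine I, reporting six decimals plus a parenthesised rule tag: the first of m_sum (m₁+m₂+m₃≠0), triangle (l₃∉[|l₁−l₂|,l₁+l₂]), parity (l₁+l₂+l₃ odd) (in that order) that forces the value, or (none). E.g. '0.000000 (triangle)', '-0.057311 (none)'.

0.261169 (none)

Rules hold: Σm=0, L=6 even, 1≤3≤3.
N = 3·5·7 = 105
Δ = 0!·2!·4!/7! = 1/105
Racah Σ t=0..0: t=0:+1/4 = 1/4
⇒ 3j(1 2 3; 0 0 0)² = 3/35, sgn -1
Racah Σ t=0..0: t=0:+1/12 = 1/12
⇒ 3j(1 2 3; 1 1 -2)² = 2/21, sgn -1
4πI² = N·(3j₀)²·(3jₘ)² = 6/7
I = +1·√(0.857143/4π) = 0.26116903
No selection rule forces the value: the integral is nonzero (none).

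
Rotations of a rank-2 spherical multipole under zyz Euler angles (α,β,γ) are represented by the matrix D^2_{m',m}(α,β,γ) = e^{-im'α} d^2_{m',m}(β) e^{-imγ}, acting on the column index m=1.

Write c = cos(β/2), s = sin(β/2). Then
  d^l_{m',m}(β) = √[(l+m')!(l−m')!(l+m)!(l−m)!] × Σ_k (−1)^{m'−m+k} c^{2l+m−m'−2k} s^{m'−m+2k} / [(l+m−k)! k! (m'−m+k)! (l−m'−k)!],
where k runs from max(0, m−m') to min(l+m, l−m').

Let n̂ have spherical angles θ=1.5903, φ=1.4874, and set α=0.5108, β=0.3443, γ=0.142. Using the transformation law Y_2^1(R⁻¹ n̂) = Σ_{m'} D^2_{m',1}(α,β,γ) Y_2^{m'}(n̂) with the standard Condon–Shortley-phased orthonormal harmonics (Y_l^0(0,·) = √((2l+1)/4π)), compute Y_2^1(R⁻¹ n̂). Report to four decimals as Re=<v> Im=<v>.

Re=-0.0850 Im=-0.0981

Need the full column D^2_{m',1} for m'=−2..2 at α=0.5108, β=0.3443, γ=0.1420.
cos(β/2)=0.985219, sin(β/2)=0.171301
d^2_{-2,1}: single k=3 term ⇒ +0.009905;  D = +0.006314+0.007631i
d^2_{-1,1}: k∈[2..3] ⇒ +0.085449 -0.000861 = +0.084588;  D = +0.078900+0.030494i
d^2_{0,1}: k∈[1..2] ⇒ +0.401267 -0.012131 = +0.389136;  D = +0.385220-0.055072i
d^2_{1,1}: k∈[0..1] ⇒ +0.942173 -0.085449 = +0.856724;  D = +0.680570-0.520385i
d^2_{2,1}: single k=0 term ⇒ -0.327633;  D = -0.129755+0.300844i
Y_2^{m'}(θ=1.5903,φ=1.4874) and Σ D·Y over m':
  (+0.0063+0.0076i)·(-0.3808-0.0641i)  (+0.0789+0.0305i)·(-0.0013+0.0150i)  (+0.3852-0.0551i)·(-0.3150+0.0000i)  (+0.6806-0.5204i)·(+0.0013+0.0150i)  (-0.1298+0.3008i)·(-0.3808+0.0641i)
Y_2^1(R⁻¹ n̂) = -0.085041-0.098122i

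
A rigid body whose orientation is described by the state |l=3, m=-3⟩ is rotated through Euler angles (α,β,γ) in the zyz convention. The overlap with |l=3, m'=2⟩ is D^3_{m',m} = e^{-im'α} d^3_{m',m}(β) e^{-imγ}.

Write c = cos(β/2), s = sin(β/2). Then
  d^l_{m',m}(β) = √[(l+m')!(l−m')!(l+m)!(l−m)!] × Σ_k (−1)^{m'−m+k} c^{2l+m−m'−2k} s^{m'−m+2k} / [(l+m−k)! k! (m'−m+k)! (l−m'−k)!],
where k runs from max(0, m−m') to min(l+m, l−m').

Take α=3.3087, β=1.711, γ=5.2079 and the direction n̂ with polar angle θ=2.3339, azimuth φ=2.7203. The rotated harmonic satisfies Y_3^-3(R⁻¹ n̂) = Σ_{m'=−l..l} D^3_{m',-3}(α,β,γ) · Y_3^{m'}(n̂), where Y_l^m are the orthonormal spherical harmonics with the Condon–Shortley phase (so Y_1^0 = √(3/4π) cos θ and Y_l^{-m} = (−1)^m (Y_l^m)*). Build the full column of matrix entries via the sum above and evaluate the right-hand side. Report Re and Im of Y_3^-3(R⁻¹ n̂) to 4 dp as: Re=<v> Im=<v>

Need the full column D^3_{m',-3} for m'=−3..3 at α=3.3087, β=1.7110, γ=5.2079.
cos(β/2)=0.655841, sin(β/2)=0.754899
d^3_{-3,-3}: single k=0 term ⇒ +0.079578;  D = +0.072757+0.032235i
d^3_{-2,-3}: single k=0 term ⇒ -0.224366;  D = +0.217394+0.055499i
d^3_{-1,-3}: single k=0 term ⇒ +0.408336;  D = +0.406936+0.033790i
d^3_{0,-3}: single k=0 term ⇒ -0.542722;  D = +0.540796-0.045677i
d^3_{1,-3}: single k=0 term ⇒ +0.541001;  D = +0.523999-0.134564i
d^3_{2,-3}: single k=0 term ⇒ -0.393839;  D = +0.359854-0.160044i
d^3_{3,-3}: single k=0 term ⇒ +0.185069;  D = +0.154234-0.102285i
Y_3^{m'}(θ=2.3339,φ=2.7203) and Σ D·Y over m':
  (+0.0728+0.0322i)·(-0.0476-0.1501i)  (+0.2174+0.0555i)·(-0.2455-0.2754i)  (+0.4069+0.0338i)·(-0.2960-0.1326i)  (+0.5408-0.0457i)·(+0.1577+0.0000i)  (+0.5240-0.1346i)·(+0.2960-0.1326i)  (+0.3599-0.1600i)·(-0.2455+0.2754i)  (+0.1542-0.1023i)·(+0.0476-0.1501i)
Y_3^-3(R⁻¹ n̂) = +0.017545-0.156075i

Re=0.0175 Im=-0.1561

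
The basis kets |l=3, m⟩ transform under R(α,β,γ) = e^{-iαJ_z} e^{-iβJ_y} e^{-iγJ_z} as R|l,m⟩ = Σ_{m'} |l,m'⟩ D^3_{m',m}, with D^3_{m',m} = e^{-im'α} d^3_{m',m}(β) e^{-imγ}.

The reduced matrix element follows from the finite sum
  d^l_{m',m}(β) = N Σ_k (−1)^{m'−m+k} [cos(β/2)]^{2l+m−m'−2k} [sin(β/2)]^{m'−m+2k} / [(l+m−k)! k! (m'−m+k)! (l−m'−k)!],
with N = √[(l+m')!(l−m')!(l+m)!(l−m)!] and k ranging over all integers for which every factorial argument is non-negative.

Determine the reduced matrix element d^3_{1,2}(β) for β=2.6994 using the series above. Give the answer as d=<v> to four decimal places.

d=-0.0604

d^3_{1,2}(β=2.6994) via the finite sum:
c=cos(2.699400/2)=0.219299, s=sin(2.699400/2)=0.975658; N=√[24·2·120·1]=75.894664
Admissible k: 1..2 (factorial args all ≥0)
  k=1: (−1)^0·75.8947/(24)·0.2193^5·0.9757^1 = +0.001565
  k=2: (−1)^1·75.8947/(12)·0.2193^3·0.9757^3 = -0.061949
d^3_{1,2}(2.6994) = +0.001565 -0.061949 = -0.060384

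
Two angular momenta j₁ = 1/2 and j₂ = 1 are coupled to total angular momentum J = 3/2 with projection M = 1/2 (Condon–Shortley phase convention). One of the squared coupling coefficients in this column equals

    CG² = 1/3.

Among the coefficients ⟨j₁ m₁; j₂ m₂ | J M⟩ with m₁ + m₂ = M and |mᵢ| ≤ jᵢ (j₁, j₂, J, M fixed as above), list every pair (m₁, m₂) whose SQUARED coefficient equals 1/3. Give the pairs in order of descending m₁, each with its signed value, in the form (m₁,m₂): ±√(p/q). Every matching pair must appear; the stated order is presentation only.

Admissible pairs with m₁+m₂ = M = 1/2: (-1/2,1), (1/2,0)
  (m₁,m₂)=(1/2,0): CG² = 2/3, CG = +√(2/3)
  (m₁,m₂)=(-1/2,1): CG² = 1/3, CG = +√(1/3)   ← matches the target
Pairs with CG² = 1/3: (-1/2,1): +√(1/3)

(-1/2,1): +√(1/3)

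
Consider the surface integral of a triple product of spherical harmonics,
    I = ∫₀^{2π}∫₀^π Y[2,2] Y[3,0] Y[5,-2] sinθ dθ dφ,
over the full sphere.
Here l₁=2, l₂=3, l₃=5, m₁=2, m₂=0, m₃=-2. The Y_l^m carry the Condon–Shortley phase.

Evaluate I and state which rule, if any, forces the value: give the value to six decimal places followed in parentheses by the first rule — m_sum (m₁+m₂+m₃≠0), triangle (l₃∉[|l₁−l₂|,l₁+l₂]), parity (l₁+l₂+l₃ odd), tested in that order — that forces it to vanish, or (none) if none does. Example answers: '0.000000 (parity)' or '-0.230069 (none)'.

m-sum 0 ✓  L=10 even ✓  1≤5≤5 ✓
Π(2lᵢ+1) = 5×7×11 = 385
triangle coeff Δ(2,3,5) = 1/2310
Σ_t [0,0]: t=0:+1/144 = 1/144
(3j)²=10/231 [(2 3 5; 0 0 0)], sign=-1
Σ_t [0,0]: t=0:+1/864 = 1/864
(3j)²=1/66 [(2 3 5; 2 0 -2)], sign=-1
⇒ 4πI² = 25/99
I = (+1)√(25/99/(4π)) = 0.14175797
No selection rule forces the value: the integral is nonzero (none).

0.141758 (none)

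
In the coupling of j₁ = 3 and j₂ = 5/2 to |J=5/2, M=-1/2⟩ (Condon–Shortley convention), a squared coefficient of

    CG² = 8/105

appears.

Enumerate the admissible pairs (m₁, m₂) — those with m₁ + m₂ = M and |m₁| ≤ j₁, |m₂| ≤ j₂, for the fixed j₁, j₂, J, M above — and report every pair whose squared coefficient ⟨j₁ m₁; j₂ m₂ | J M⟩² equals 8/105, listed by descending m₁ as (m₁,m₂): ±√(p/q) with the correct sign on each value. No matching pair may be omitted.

(0,-1/2): −√(8/105)

Admissible pairs with m₁+m₂ = M = -1/2: (-3,5/2), (-2,3/2), (-1,1/2), (0,-1/2), (1,-3/2), (2,-5/2)
  (m₁,m₂)=(2,-5/2): CG² = 5/14, CG = +√(5/14)
  (m₁,m₂)=(1,-3/2): CG² = 1/35, CG = −√(1/35)
  (m₁,m₂)=(0,-1/2): CG² = 8/105, CG = −√(8/105)   ← matches the target
  (m₁,m₂)=(-1,1/2): CG² = 8/35, CG = +√(8/35)
  (m₁,m₂)=(-2,3/2): CG² = 1/14, CG = −√(1/14)
  (m₁,m₂)=(-3,5/2): CG² = 5/21, CG = −√(5/21)
Pairs with CG² = 8/105: (0,-1/2): −√(8/105)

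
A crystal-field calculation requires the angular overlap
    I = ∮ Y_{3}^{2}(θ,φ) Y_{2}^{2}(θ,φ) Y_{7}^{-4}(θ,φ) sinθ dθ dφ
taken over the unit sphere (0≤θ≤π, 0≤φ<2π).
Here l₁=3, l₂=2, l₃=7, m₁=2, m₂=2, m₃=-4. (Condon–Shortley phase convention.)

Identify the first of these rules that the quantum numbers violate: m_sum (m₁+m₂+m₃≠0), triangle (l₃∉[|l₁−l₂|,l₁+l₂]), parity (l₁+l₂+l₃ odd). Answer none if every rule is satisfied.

triangle

Σmᵢ = 0  ✓
l₃∈[|l₁−l₂|,l₁+l₂]=[1,5] required, l₃=7 fails  ✗
Σlᵢ = 12 ⇒ even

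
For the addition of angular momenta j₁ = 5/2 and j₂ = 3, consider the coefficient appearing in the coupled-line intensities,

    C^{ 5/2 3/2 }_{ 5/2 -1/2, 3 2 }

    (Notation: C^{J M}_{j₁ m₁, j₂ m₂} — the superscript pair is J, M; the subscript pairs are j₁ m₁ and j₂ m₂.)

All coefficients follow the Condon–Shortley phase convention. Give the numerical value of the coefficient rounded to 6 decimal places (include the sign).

√[6·3!2!3!/9! · 2!3!5!1!4!1!] = √(288/7)
  +(−1)^2/∏(2,1,1,3,1,0)! = 1/12  (running 1/12)
  +(−1)^3/∏(3,0,0,2,2,1)! = -1/24  (running 1/24)
⟨..|..⟩ = √(288/7)·(1/24) = +0.267261

+0.267261  (= +√(1/14))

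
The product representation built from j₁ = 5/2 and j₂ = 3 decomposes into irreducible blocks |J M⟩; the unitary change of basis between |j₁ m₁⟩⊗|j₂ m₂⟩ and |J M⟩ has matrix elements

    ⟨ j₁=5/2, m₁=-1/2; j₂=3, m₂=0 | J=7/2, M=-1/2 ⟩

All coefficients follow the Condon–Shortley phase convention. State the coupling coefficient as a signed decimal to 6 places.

−√(4/21) ≈ -0.436436

j₁+j₂−J=2  J+j₁−j₂=3  J−j₁+j₂=4  j₁+j₂+J+1=10
(j₁±m₁, j₂±m₂, J±M) = (2,3,3,3,3,4)
P² = 6912/175
sum k=0..2:
  [0] +1/72 = 1/72
  [1] −1/8 = -1/8
  [2] +1/24 = 1/24
S = -5/72
C² = P²·S² = 4/21 ; C = -0.436436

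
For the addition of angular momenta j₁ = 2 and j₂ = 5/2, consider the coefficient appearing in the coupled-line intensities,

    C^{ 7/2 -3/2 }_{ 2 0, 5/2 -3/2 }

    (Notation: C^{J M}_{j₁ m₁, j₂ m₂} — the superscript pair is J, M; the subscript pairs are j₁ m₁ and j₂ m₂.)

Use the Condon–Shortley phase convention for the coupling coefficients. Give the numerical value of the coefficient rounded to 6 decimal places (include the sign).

√[8·1!3!4!/9! · 2!2!1!4!2!5!] = √(512/7)
  +(−1)^0/∏(0,1,2,1,1,3)! = 1/12  (running 1/12)
  +(−1)^1/∏(1,0,1,0,2,4)! = -1/48  (running 1/16)
⟨..|..⟩ = √(512/7)·(1/16) = +0.534522

+√(2/7) = +0.534522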